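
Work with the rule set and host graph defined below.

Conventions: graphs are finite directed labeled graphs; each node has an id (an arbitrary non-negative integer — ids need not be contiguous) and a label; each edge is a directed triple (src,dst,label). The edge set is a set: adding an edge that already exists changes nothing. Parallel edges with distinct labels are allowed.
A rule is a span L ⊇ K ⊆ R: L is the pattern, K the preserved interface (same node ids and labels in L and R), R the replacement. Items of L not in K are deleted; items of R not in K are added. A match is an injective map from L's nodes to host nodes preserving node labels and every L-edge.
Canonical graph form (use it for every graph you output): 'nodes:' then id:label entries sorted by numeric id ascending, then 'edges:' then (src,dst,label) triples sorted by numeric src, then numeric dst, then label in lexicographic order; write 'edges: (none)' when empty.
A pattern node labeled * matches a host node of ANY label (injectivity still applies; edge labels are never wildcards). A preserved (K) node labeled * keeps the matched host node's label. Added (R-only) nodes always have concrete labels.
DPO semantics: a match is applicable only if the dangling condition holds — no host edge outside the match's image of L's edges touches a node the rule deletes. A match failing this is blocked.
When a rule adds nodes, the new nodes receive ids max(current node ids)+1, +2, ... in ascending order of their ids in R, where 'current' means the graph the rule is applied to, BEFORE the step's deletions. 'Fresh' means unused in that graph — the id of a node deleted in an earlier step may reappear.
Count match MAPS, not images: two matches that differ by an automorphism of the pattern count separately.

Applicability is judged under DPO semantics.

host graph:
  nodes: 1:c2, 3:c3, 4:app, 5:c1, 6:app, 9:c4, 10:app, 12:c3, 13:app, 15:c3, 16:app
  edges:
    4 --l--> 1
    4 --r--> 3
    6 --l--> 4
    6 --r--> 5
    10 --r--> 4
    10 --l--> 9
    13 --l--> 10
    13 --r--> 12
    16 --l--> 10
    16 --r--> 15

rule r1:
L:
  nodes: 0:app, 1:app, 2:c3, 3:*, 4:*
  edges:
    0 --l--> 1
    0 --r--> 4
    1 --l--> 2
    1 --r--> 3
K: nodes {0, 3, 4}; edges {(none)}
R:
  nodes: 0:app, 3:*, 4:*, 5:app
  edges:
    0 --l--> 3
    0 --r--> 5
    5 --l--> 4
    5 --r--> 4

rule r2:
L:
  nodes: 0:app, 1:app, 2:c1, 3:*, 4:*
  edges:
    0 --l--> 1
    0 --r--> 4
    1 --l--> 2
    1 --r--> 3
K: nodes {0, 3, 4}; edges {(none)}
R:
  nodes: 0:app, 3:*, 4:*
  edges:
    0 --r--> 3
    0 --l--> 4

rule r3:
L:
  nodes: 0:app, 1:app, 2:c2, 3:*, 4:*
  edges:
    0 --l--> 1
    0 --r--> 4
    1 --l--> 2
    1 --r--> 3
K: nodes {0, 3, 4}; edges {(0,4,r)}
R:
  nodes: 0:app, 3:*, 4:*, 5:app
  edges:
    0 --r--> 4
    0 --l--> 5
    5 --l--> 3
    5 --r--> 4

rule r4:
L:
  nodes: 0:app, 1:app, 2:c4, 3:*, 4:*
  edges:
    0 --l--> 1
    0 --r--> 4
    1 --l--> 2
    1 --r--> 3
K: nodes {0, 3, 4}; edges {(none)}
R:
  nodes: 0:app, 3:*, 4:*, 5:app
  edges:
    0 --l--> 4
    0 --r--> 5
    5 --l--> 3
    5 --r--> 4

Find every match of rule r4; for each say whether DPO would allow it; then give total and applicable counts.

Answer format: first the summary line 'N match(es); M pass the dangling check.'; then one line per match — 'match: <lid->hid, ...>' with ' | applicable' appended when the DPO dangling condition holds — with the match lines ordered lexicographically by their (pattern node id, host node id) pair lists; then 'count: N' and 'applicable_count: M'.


2 match(es); 0 pass the dangling check.
match: 0->13, 1->10, 2->9, 3->4, 4->12
match: 0->16, 1->10, 2->9, 3->4, 4->15
count: 2
applicable_count: 0


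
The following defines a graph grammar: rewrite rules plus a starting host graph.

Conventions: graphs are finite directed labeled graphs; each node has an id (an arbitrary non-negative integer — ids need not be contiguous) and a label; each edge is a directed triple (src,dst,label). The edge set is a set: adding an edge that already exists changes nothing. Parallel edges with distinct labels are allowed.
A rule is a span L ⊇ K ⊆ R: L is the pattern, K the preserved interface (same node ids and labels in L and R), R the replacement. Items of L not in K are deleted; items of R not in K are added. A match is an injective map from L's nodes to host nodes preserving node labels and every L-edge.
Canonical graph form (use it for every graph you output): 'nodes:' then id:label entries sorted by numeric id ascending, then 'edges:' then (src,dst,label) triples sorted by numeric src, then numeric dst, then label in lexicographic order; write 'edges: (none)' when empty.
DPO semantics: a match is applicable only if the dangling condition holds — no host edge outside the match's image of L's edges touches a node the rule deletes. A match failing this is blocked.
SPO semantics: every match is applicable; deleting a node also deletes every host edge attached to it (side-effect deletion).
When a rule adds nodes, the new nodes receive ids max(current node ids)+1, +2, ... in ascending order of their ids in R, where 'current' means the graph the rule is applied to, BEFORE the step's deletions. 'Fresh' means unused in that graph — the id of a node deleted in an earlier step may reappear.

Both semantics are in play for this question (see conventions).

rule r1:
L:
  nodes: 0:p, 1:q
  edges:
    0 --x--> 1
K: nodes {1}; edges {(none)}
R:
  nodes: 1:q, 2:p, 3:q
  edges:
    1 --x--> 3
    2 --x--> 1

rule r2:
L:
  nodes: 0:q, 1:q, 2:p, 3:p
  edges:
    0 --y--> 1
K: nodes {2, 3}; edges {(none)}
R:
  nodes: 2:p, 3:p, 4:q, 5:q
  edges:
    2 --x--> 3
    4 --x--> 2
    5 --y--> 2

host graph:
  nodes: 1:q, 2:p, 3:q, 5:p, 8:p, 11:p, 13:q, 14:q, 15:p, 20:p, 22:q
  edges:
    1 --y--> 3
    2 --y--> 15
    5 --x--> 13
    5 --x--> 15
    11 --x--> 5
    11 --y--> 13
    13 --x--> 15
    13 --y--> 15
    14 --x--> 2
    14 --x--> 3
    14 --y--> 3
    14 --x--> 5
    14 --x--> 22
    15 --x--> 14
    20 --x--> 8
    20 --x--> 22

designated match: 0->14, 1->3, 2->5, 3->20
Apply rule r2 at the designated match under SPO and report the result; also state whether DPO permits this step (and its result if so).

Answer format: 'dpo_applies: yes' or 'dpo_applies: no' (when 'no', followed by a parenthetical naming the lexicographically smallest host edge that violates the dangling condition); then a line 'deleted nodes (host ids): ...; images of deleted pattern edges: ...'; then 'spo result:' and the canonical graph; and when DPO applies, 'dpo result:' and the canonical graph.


dpo_applies: no
(the rule deletes node 3, which keeps host edge (1,3,y) outside the match image — the dangling condition fails, DPO blocks; SPO proceeds and side-deletes such edges)
deleted nodes (host ids): 3, 14; images of deleted pattern edges: (14,3,y)
spo result:
nodes: 1:q, 2:p, 5:p, 8:p, 11:p, 13:q, 15:p, 20:p, 22:q, 23:q, 24:q
edges: (2,15,y); (5,13,x); (5,15,x); (5,20,x); (11,5,x); (11,13,y); (13,15,x); (13,15,y); (20,8,x); (20,22,x); (23,5,x); (24,5,y)


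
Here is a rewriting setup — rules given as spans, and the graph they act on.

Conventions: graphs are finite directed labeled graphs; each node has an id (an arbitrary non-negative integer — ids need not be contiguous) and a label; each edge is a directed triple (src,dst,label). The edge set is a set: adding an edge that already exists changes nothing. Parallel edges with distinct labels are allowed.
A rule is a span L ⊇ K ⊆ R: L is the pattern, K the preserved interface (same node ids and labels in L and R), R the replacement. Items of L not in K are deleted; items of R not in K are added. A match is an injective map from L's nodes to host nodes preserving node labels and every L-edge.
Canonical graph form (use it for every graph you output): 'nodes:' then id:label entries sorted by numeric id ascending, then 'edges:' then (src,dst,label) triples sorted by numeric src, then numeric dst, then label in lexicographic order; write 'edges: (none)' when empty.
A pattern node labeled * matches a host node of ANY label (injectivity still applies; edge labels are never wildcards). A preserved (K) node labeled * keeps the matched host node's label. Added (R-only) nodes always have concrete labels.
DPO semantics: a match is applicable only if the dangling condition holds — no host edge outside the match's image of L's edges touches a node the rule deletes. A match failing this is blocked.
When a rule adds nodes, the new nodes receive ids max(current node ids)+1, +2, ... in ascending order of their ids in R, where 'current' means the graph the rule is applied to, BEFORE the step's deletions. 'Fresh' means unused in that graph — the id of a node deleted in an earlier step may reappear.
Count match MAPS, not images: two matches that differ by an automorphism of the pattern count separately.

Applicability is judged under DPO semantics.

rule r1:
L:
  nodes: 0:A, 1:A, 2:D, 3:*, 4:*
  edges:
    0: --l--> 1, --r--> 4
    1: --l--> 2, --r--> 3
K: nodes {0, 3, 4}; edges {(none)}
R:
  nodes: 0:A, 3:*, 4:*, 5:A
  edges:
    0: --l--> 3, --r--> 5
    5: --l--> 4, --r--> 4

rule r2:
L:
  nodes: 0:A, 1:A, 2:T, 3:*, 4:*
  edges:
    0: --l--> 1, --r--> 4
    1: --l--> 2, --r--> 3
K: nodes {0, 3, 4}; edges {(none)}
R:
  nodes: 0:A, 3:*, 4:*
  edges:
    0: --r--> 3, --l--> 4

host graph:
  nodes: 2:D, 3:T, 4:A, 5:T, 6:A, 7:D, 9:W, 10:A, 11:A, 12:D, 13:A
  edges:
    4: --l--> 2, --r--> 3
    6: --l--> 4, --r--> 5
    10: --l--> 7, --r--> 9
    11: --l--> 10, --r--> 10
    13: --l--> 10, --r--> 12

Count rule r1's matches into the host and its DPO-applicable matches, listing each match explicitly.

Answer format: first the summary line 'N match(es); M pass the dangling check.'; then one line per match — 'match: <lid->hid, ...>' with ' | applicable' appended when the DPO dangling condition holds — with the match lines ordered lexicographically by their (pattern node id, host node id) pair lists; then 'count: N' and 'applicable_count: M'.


2 match(es); 1 pass the dangling check.
match: 0->6, 1->4, 2->2, 3->3, 4->5 | applicable
match: 0->13, 1->10, 2->7, 3->9, 4->12
count: 2
applicable_count: 1


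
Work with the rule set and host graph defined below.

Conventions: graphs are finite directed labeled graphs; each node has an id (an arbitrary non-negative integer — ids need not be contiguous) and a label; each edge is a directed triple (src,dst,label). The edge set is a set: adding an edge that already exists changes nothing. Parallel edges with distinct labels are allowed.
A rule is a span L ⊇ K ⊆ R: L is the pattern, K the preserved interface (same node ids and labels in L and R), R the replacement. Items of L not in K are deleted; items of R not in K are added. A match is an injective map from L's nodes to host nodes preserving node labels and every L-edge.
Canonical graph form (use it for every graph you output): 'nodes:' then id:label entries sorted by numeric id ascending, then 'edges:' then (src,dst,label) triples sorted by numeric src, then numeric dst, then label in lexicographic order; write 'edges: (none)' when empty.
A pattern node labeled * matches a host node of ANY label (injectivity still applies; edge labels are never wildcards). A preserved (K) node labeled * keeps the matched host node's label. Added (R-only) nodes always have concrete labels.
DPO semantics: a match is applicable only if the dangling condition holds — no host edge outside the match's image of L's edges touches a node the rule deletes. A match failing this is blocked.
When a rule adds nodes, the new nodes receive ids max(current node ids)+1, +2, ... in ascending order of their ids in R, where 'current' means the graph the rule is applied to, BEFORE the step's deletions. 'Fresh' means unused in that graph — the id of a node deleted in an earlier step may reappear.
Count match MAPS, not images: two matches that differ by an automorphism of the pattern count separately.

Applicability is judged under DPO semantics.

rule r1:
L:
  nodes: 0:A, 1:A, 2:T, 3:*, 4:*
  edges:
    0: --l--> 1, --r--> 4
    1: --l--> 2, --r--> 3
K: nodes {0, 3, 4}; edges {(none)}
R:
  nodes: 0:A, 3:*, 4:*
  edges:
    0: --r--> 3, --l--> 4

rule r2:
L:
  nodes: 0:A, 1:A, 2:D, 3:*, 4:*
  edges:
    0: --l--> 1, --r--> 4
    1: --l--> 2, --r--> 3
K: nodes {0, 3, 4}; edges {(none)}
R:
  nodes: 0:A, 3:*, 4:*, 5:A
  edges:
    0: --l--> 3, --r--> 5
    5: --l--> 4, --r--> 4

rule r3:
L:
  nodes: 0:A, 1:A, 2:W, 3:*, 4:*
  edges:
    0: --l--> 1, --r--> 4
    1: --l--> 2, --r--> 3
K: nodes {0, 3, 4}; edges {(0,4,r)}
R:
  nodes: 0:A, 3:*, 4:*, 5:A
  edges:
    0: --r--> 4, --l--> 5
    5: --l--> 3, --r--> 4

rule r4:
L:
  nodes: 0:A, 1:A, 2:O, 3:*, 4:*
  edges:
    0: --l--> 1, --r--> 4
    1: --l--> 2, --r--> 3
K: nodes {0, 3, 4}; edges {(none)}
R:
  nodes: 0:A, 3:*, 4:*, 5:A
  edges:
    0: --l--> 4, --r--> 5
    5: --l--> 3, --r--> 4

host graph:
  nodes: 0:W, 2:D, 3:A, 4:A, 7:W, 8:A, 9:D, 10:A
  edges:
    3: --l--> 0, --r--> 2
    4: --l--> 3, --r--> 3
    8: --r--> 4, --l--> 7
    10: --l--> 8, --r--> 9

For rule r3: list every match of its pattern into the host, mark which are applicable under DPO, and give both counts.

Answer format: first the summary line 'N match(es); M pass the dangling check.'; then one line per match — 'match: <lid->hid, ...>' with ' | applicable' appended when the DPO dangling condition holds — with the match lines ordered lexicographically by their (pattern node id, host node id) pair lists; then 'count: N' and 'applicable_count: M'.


1 match(es); 1 pass the dangling check.
match: 0->10, 1->8, 2->7, 3->4, 4->9 | applicable
count: 1
applicable_count: 1


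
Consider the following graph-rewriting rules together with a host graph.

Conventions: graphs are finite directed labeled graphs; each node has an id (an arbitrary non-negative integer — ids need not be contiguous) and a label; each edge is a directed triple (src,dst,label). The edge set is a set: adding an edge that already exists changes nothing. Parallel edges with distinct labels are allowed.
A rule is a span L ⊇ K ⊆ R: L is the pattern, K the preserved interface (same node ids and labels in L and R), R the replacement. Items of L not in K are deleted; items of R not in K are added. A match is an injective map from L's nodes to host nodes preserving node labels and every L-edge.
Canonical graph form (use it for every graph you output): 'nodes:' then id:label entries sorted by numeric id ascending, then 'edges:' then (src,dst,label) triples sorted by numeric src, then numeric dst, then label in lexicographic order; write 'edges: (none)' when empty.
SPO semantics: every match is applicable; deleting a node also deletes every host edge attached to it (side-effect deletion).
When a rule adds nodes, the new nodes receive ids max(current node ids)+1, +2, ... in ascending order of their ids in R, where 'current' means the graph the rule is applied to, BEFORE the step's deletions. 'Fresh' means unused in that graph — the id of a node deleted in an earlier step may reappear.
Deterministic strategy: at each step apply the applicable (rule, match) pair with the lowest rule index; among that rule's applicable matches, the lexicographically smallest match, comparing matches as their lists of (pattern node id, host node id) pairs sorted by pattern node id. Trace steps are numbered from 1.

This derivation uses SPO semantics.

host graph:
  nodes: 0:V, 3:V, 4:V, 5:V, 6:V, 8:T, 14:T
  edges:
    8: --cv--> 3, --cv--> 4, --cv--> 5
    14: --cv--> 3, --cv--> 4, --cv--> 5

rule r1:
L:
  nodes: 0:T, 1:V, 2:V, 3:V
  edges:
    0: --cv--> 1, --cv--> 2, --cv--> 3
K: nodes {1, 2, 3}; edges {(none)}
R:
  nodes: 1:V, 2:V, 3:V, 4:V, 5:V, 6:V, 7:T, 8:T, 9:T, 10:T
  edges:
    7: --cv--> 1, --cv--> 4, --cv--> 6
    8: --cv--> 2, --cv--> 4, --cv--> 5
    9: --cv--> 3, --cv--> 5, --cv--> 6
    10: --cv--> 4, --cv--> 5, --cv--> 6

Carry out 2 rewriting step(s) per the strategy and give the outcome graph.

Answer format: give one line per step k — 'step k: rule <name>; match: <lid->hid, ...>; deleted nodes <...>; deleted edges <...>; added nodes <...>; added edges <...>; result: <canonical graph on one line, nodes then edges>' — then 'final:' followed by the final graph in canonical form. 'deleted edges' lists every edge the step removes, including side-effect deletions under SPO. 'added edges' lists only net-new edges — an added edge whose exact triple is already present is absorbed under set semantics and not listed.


step 1: rule r1; match: 0->8, 1->3, 2->4, 3->5; deleted nodes 8; deleted edges (8,3,cv); (8,4,cv); (8,5,cv); added nodes 15, 16, 17, 18, 19, 20, 21; added edges (18,3,cv); (18,15,cv); (18,17,cv); (19,4,cv); (19,15,cv); (19,16,cv); (20,5,cv); (20,16,cv); (20,17,cv); (21,15,cv); (21,16,cv); (21,17,cv); result: nodes: 0:V, 3:V, 4:V, 5:V, 6:V, 14:T, 15:V, 16:V, 17:V, 18:T, 19:T, 20:T, 21:T edges: (14,3,cv); (14,4,cv); (14,5,cv); (18,3,cv); (18,15,cv); (18,17,cv); (19,4,cv); (19,15,cv); (19,16,cv); (20,5,cv); (20,16,cv); (20,17,cv); (21,15,cv); (21,16,cv); (21,17,cv)
step 2: rule r1; match: 0->14, 1->3, 2->4, 3->5; deleted nodes 14; deleted edges (14,3,cv); (14,4,cv); (14,5,cv); added nodes 22, 23, 24, 25, 26, 27, 28; added edges (25,3,cv); (25,22,cv); (25,24,cv); (26,4,cv); (26,22,cv); (26,23,cv); (27,5,cv); (27,23,cv); (27,24,cv); (28,22,cv); (28,23,cv); (28,24,cv); result: nodes: 0:V, 3:V, 4:V, 5:V, 6:V, 15:V, 16:V, 17:V, 18:T, 19:T, 20:T, 21:T, 22:V, 23:V, 24:V, 25:T, 26:T, 27:T, 28:T edges: (18,3,cv); (18,15,cv); (18,17,cv); (19,4,cv); (19,15,cv); (19,16,cv); (20,5,cv); (20,16,cv); (20,17,cv); (21,15,cv); (21,16,cv); (21,17,cv); (25,3,cv); (25,22,cv); (25,24,cv); (26,4,cv); (26,22,cv); (26,23,cv); (27,5,cv); (27,23,cv); (27,24,cv); (28,22,cv); (28,23,cv); (28,24,cv)
final:
nodes: 0:V, 3:V, 4:V, 5:V, 6:V, 15:V, 16:V, 17:V, 18:T, 19:T, 20:T, 21:T, 22:V, 23:V, 24:V, 25:T, 26:T, 27:T, 28:T
edges: (18,3,cv); (18,15,cv); (18,17,cv); (19,4,cv); (19,15,cv); (19,16,cv); (20,5,cv); (20,16,cv); (20,17,cv); (21,15,cv); (21,16,cv); (21,17,cv); (25,3,cv); (25,22,cv); (25,24,cv); (26,4,cv); (26,22,cv); (26,23,cv); (27,5,cv); (27,23,cv); (27,24,cv); (28,22,cv); (28,23,cv); (28,24,cv)


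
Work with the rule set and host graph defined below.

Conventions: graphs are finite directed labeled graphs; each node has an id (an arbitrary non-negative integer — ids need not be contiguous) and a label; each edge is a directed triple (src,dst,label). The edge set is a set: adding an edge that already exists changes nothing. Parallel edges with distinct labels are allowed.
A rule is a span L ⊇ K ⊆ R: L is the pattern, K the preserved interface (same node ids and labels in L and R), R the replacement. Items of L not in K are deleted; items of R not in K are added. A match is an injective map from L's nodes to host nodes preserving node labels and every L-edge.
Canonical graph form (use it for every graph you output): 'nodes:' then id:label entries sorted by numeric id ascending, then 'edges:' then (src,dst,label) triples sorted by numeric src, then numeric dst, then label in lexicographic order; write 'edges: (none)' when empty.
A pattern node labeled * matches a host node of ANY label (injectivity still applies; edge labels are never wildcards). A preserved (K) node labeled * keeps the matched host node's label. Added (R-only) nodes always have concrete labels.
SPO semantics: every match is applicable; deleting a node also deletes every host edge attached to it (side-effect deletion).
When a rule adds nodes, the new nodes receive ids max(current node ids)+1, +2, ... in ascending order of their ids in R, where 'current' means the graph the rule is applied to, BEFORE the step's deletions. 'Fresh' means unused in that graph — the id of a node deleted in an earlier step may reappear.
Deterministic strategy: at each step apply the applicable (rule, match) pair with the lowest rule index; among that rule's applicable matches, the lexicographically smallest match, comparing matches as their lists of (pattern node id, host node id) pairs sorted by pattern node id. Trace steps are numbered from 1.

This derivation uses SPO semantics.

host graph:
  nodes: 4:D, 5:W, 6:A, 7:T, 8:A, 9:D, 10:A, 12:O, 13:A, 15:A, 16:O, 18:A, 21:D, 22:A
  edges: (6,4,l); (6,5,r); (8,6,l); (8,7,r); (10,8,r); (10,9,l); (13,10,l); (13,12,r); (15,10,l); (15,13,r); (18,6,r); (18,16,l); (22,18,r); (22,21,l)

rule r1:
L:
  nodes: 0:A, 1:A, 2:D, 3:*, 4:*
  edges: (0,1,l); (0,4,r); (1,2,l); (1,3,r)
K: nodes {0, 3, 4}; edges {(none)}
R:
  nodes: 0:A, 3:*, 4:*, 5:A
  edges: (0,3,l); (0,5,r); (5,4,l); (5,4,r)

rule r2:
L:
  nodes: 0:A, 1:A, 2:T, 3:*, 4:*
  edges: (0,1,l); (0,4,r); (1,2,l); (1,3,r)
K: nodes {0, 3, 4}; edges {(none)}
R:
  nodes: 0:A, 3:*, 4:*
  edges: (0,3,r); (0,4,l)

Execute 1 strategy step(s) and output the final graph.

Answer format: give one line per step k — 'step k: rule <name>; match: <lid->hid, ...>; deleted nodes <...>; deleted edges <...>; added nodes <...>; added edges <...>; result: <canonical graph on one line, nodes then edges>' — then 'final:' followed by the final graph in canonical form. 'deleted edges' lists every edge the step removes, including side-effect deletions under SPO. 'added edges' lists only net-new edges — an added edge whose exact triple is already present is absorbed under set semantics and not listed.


step 1: rule r1; match: 0->8, 1->6, 2->4, 3->5, 4->7; deleted nodes 4, 6; deleted edges (6,4,l); (6,5,r); (8,6,l); (8,7,r); (18,6,r); added nodes 23; added edges (8,5,l); (8,23,r); (23,7,l); (23,7,r); result: nodes: 5:W, 7:T, 8:A, 9:D, 10:A, 12:O, 13:A, 15:A, 16:O, 18:A, 21:D, 22:A, 23:A edges: (8,5,l); (8,23,r); (10,8,r); (10,9,l); (13,10,l); (13,12,r); (15,10,l); (15,13,r); (18,16,l); (22,18,r); (22,21,l); (23,7,l); (23,7,r)
final:
nodes: 5:W, 7:T, 8:A, 9:D, 10:A, 12:O, 13:A, 15:A, 16:O, 18:A, 21:D, 22:A, 23:A
edges: (8,5,l); (8,23,r); (10,8,r); (10,9,l); (13,10,l); (13,12,r); (15,10,l); (15,13,r); (18,16,l); (22,18,r); (22,21,l); (23,7,l); (23,7,r)


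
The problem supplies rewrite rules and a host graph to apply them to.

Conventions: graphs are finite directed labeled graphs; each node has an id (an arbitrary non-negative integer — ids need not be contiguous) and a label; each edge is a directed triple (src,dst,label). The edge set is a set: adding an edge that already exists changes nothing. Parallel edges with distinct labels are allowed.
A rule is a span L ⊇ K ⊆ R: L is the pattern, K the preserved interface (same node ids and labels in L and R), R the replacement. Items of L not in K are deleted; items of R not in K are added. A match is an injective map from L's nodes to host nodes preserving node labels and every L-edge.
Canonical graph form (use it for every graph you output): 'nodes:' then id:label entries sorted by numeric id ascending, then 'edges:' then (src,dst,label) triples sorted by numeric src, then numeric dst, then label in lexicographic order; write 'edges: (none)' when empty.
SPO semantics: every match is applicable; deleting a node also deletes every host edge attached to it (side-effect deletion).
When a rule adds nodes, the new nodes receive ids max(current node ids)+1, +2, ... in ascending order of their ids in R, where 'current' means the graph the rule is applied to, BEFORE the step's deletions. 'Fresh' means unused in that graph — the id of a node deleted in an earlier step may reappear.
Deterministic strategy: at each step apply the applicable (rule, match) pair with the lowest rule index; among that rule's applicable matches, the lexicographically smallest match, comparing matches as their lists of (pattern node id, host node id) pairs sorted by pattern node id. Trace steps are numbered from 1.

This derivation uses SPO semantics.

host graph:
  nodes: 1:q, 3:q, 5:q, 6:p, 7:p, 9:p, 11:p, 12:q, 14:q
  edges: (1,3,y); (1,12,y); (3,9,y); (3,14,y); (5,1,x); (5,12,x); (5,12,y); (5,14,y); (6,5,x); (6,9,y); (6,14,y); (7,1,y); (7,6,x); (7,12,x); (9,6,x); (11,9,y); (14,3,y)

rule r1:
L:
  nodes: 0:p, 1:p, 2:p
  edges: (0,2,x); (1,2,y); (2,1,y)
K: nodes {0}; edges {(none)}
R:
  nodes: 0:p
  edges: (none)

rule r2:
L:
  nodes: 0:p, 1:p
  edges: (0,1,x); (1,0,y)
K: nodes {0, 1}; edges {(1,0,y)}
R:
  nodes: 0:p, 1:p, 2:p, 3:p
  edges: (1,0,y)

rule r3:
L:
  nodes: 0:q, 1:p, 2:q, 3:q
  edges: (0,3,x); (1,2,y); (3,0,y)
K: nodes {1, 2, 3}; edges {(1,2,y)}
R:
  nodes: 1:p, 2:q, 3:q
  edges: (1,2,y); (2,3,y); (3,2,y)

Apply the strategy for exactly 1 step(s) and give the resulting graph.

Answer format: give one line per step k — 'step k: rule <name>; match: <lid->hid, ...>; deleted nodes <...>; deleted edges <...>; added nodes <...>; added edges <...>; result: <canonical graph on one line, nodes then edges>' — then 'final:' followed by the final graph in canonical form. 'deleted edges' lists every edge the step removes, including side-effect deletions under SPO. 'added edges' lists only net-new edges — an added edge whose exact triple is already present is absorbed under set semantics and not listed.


step 1: rule r2; match: 0->9, 1->6; deleted nodes (none); deleted edges (9,6,x); added nodes 15, 16; added edges (none); result: nodes: 1:q, 3:q, 5:q, 6:p, 7:p, 9:p, 11:p, 12:q, 14:q, 15:p, 16:p edges: (1,3,y); (1,12,y); (3,9,y); (3,14,y); (5,1,x); (5,12,x); (5,12,y); (5,14,y); (6,5,x); (6,9,y); (6,14,y); (7,1,y); (7,6,x); (7,12,x); (11,9,y); (14,3,y)
final:
nodes: 1:q, 3:q, 5:q, 6:p, 7:p, 9:p, 11:p, 12:q, 14:q, 15:p, 16:p
edges: (1,3,y); (1,12,y); (3,9,y); (3,14,y); (5,1,x); (5,12,x); (5,12,y); (5,14,y); (6,5,x); (6,9,y); (6,14,y); (7,1,y); (7,6,x); (7,12,x); (11,9,y); (14,3,y)


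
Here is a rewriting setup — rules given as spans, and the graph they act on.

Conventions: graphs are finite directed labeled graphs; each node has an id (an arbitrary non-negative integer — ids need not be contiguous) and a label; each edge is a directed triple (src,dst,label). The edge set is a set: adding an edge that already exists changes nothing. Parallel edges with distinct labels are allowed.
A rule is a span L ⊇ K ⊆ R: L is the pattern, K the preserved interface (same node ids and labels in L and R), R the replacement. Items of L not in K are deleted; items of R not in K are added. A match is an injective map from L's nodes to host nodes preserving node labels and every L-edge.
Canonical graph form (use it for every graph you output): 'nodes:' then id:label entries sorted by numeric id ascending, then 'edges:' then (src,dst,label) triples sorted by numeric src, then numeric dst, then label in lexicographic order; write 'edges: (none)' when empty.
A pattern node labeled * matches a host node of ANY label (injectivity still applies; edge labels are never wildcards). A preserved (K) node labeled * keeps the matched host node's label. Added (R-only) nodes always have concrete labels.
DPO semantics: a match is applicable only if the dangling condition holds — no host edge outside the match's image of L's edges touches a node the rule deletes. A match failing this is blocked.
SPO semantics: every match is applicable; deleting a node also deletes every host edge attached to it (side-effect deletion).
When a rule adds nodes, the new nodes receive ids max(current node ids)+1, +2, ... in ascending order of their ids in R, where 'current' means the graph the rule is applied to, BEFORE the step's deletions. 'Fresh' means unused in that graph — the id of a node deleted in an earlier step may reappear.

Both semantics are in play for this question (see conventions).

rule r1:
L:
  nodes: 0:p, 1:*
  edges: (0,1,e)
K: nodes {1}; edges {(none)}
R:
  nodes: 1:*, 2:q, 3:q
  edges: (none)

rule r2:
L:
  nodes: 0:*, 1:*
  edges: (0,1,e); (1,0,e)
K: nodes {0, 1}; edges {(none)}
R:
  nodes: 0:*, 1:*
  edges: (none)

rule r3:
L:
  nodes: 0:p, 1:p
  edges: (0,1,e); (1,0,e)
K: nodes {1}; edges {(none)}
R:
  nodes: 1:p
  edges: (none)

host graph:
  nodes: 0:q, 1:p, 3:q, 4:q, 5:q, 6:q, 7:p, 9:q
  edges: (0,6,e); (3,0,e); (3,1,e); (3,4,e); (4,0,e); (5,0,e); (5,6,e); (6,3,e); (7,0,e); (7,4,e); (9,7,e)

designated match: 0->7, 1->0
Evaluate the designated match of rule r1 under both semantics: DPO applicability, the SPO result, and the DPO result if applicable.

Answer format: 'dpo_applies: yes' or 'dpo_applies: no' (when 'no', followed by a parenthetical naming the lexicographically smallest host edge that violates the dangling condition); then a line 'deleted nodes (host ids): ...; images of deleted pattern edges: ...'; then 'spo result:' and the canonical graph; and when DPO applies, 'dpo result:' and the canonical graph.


dpo_applies: no
(the rule deletes node 7, which keeps host edge (7,4,e) outside the match image — the dangling condition fails, DPO blocks; SPO proceeds and side-deletes such edges)
deleted nodes (host ids): 7; images of deleted pattern edges: (7,0,e)
spo result:
nodes: 0:q, 1:p, 3:q, 4:q, 5:q, 6:q, 9:q, 10:q, 11:q
edges: (0,6,e); (3,0,e); (3,1,e); (3,4,e); (4,0,e); (5,0,e); (5,6,e); (6,3,e)


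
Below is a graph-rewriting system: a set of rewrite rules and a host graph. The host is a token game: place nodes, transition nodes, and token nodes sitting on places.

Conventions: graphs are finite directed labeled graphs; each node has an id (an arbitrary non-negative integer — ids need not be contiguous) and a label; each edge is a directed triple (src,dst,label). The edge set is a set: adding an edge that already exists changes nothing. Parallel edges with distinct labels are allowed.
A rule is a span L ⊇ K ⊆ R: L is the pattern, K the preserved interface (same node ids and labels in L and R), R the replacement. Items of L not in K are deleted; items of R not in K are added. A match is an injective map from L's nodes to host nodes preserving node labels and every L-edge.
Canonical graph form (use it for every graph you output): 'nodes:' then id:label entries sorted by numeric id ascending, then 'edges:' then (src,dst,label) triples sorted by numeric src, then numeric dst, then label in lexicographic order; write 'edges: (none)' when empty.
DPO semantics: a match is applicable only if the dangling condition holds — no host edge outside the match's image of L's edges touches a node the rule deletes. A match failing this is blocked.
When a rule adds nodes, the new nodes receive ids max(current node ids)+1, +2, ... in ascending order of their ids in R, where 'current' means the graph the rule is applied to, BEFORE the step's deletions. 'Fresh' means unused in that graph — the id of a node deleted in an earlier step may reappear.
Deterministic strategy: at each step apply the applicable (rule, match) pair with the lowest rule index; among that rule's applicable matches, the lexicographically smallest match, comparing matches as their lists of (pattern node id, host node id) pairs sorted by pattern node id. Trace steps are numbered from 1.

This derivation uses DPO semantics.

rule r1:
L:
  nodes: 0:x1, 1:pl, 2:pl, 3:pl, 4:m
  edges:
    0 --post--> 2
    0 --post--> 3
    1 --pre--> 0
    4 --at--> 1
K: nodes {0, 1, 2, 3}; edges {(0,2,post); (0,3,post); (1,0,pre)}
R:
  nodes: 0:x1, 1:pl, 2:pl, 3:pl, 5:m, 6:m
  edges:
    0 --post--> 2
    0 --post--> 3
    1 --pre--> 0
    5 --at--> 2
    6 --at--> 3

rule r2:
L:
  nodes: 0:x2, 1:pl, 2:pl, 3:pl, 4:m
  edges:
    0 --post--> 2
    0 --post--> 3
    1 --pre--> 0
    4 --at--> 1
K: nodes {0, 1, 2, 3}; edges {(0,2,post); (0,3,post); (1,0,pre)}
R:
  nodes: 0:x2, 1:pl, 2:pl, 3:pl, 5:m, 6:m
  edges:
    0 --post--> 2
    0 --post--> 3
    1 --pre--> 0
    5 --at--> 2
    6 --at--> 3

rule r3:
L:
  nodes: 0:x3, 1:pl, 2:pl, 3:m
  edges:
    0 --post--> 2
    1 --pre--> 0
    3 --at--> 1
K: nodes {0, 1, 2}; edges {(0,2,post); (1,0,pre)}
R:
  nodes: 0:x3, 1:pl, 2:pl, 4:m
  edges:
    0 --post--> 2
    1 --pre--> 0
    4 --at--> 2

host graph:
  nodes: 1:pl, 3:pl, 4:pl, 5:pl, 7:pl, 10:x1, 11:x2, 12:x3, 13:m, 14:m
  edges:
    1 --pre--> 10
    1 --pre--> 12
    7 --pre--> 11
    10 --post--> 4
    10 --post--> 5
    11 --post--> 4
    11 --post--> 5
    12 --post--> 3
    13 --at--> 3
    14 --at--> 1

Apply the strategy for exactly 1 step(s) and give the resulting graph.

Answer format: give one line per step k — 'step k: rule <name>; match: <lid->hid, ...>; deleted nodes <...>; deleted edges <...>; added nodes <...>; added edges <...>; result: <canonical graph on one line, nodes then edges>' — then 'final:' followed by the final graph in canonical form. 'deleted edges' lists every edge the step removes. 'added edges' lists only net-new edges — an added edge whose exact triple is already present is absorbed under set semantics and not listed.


step 1: rule r1; match: 0->10, 1->1, 2->4, 3->5, 4->14; deleted nodes 14; deleted edges (14,1,at); added nodes 15, 16; added edges (15,4,at); (16,5,at); result: nodes: 1:pl, 3:pl, 4:pl, 5:pl, 7:pl, 10:x1, 11:x2, 12:x3, 13:m, 15:m, 16:m edges: (1,10,pre); (1,12,pre); (7,11,pre); (10,4,post); (10,5,post); (11,4,post); (11,5,post); (12,3,post); (13,3,at); (15,4,at); (16,5,at)
final:
nodes: 1:pl, 3:pl, 4:pl, 5:pl, 7:pl, 10:x1, 11:x2, 12:x3, 13:m, 15:m, 16:m
edges: (1,10,pre); (1,12,pre); (7,11,pre); (10,4,post); (10,5,post); (11,4,post); (11,5,post); (12,3,post); (13,3,at); (15,4,at); (16,5,at)


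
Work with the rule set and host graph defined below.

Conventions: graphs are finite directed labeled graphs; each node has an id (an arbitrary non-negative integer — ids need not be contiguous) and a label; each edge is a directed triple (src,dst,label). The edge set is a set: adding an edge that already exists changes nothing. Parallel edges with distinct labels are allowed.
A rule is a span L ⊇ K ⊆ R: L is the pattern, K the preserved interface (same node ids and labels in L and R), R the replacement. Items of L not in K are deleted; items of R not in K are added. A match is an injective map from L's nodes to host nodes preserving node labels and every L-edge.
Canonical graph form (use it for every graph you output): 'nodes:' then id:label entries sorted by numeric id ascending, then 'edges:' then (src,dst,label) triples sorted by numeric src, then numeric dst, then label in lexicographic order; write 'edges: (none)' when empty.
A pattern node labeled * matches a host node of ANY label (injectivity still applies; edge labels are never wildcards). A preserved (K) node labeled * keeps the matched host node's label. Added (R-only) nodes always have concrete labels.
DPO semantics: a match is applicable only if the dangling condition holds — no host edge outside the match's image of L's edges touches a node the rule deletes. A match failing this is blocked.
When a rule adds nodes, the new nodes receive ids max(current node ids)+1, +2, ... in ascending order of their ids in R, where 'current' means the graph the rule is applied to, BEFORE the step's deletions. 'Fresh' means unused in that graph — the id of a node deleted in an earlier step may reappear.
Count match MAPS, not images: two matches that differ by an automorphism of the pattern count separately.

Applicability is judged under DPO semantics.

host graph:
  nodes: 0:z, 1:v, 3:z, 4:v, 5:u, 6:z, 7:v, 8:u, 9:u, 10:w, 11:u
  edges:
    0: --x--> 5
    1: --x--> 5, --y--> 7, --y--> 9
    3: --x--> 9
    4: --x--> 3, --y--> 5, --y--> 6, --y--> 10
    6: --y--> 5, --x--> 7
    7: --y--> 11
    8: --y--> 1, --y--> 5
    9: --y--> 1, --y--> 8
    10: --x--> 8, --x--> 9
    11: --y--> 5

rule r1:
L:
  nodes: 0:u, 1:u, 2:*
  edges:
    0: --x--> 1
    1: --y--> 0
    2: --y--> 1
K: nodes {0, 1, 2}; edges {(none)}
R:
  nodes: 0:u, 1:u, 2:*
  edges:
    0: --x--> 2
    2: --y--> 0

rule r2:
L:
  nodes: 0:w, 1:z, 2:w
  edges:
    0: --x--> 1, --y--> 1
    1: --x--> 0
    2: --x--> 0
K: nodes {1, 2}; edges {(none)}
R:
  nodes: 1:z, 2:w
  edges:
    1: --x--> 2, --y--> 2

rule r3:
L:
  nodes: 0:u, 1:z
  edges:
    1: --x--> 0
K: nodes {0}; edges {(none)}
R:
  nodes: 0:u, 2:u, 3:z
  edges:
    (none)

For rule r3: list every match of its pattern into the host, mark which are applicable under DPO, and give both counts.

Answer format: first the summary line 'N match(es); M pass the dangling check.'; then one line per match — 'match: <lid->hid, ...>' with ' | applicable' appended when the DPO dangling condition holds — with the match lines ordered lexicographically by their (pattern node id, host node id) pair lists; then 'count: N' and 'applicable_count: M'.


2 match(es); 1 pass the dangling check.
match: 0->5, 1->0 | applicable
match: 0->9, 1->3
count: 2
applicable_count: 1


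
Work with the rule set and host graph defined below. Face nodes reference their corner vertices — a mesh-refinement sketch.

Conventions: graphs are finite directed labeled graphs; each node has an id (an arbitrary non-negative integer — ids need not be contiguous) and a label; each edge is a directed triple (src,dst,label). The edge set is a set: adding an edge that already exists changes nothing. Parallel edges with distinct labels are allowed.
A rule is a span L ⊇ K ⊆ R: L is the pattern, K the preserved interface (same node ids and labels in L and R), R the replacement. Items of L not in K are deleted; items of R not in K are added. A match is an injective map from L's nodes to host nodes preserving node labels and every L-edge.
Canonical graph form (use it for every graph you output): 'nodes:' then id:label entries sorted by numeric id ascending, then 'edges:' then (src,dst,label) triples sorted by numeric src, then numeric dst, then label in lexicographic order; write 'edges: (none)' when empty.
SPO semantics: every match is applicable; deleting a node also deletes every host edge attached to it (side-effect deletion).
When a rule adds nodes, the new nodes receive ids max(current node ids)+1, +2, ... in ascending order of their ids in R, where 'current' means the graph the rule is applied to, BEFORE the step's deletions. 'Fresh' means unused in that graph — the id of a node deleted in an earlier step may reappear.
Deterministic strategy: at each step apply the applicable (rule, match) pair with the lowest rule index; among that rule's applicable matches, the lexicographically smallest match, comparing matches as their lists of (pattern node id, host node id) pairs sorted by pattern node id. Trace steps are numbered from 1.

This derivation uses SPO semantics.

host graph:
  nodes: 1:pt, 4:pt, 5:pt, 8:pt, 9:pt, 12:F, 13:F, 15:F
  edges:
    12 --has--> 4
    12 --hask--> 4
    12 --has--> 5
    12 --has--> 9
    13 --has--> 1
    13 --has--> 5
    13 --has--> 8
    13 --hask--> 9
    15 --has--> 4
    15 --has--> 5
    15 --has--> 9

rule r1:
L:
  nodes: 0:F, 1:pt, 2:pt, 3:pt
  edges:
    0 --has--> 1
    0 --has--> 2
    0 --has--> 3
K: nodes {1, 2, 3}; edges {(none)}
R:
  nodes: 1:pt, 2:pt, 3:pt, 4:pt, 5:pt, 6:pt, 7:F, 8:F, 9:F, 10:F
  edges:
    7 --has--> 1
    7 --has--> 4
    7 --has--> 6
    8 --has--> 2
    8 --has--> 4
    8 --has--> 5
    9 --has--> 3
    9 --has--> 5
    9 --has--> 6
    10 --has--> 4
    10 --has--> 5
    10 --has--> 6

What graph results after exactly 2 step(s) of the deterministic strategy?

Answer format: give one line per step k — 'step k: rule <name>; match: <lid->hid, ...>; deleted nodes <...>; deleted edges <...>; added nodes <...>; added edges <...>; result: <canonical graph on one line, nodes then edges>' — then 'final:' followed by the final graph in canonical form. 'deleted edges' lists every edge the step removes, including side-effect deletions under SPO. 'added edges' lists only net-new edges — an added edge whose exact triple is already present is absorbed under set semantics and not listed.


step 1: rule r1; match: 0->12, 1->4, 2->5, 3->9; deleted nodes 12; deleted edges (12,4,has); (12,4,hask); (12,5,has); (12,9,has); added nodes 16, 17, 18, 19, 20, 21, 22; added edges (19,4,has); (19,16,has); (19,18,has); (20,5,has); (20,16,has); (20,17,has); (21,9,has); (21,17,has); (21,18,has); (22,16,has); (22,17,has); (22,18,has); result: nodes: 1:pt, 4:pt, 5:pt, 8:pt, 9:pt, 13:F, 15:F, 16:pt, 17:pt, 18:pt, 19:F, 20:F, 21:F, 22:F edges: (13,1,has); (13,5,has); (13,8,has); (13,9,hask); (15,4,has); (15,5,has); (15,9,has); (19,4,has); (19,16,has); (19,18,has); (20,5,has); (20,16,has); (20,17,has); (21,9,has); (21,17,has); (21,18,has); (22,16,has); (22,17,has); (22,18,has)
step 2: rule r1; match: 0->13, 1->1, 2->5, 3->8; deleted nodes 13; deleted edges (13,1,has); (13,5,has); (13,8,has); (13,9,hask); added nodes 23, 24, 25, 26, 27, 28, 29; added edges (26,1,has); (26,23,has); (26,25,has); (27,5,has); (27,23,has); (27,24,has); (28,8,has); (28,24,has); (28,25,has); (29,23,has); (29,24,has); (29,25,has); result: nodes: 1:pt, 4:pt, 5:pt, 8:pt, 9:pt, 15:F, 16:pt, 17:pt, 18:pt, 19:F, 20:F, 21:F, 22:F, 23:pt, 24:pt, 25:pt, 26:F, 27:F, 28:F, 29:F edges: (15,4,has); (15,5,has); (15,9,has); (19,4,has); (19,16,has); (19,18,has); (20,5,has); (20,16,has); (20,17,has); (21,9,has); (21,17,has); (21,18,has); (22,16,has); (22,17,has); (22,18,has); (26,1,has); (26,23,has); (26,25,has); (27,5,has); (27,23,has); (27,24,has); (28,8,has); (28,24,has); (28,25,has); (29,23,has); (29,24,has); (29,25,has)
final:
nodes: 1:pt, 4:pt, 5:pt, 8:pt, 9:pt, 15:F, 16:pt, 17:pt, 18:pt, 19:F, 20:F, 21:F, 22:F, 23:pt, 24:pt, 25:pt, 26:F, 27:F, 28:F, 29:F
edges: (15,4,has); (15,5,has); (15,9,has); (19,4,has); (19,16,has); (19,18,has); (20,5,has); (20,16,has); (20,17,has); (21,9,has); (21,17,has); (21,18,has); (22,16,has); (22,17,has); (22,18,has); (26,1,has); (26,23,has); (26,25,has); (27,5,has); (27,23,has); (27,24,has); (28,8,has); (28,24,has); (28,25,has); (29,23,has); (29,24,has); (29,25,has)
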